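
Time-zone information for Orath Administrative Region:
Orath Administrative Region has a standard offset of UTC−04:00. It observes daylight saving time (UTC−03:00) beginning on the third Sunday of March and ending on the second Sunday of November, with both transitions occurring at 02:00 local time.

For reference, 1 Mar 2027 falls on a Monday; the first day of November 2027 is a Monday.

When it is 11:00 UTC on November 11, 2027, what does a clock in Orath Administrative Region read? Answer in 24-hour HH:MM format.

08:00

1 March 2027 is a Monday, so the first Sunday is March 7 and the third is March 21.
1 November 2027 is a Monday, so the first Sunday is November 7 and the second is November 14.
At the standard offset (UTC−04:00), 11:00 UTC − 4h = 07:00 Orath Administrative Region standard time.
The standard-time date in Orath Administrative Region, November 11, 2027, falls between 21 March and 14 November, so daylight saving is in effect and Orath Administrative Region is at UTC−03:00.
11:00 UTC − 3h = 08:00 local.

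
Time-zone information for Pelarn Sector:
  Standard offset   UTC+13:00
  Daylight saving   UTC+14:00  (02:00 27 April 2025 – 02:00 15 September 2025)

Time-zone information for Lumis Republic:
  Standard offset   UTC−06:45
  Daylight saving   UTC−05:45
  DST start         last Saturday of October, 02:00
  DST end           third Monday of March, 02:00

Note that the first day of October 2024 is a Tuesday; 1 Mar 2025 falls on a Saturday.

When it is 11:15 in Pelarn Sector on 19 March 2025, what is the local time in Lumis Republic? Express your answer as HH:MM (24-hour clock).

Daylight saving runs 27 April – 15 September; 19 March 2025 is outside that window, so Pelarn Sector is on standard time at UTC+13:00.
11:15 Pelarn Sector − 13h = 22:15 UTC (rolling into the previous day, 18 March 2025).
1 October 2024 is a Tuesday, so Saturdays fall on 5, 12, 19, 26; the last is October 26.
1 March 2025 is a Saturday, so the first Monday is March 3 and the third is March 17.
At the standard offset (UTC−06:45), 22:15 UTC − 6h45m = 15:30 Lumis Republic standard time.
The standard-time date in Lumis Republic, 18 March 2025, is outside the daylight-saving period (26 October 2024 – 17 March 2025), so Lumis Republic is on standard time, UTC−06:45.
22:15 UTC − 6h45m = 15:30 Lumis Republic.

15:30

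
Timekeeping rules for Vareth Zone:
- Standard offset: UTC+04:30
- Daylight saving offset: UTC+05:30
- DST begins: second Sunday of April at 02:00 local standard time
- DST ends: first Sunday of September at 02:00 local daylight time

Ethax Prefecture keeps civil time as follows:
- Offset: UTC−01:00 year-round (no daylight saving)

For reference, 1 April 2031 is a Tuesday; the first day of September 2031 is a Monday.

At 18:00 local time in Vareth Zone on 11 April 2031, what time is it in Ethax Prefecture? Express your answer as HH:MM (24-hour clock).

1 April 2031 is a Tuesday, so the first Sunday is April 6 and the second is April 13.
1 September 2031 is a Monday, so the first Sunday is September 7.
11 April 2031 is outside the daylight-saving period (13 April – 7 September), so Vareth Zone is on standard time, UTC+04:30.
18:00 Vareth Zone − 4h30m = 13:30 UTC.
Ethax Prefecture stays on UTC−01:00 all year.
13:30 UTC − 1h = 12:30 Ethax Prefecture.

12:30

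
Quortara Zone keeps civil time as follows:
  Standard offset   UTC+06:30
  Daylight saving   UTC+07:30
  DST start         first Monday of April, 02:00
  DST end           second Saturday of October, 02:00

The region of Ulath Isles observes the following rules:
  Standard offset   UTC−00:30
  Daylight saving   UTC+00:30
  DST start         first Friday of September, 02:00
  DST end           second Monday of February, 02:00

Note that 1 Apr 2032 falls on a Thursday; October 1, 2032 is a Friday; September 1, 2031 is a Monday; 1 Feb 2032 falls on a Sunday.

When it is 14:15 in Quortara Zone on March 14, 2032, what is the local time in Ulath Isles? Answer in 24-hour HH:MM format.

07:15

1 April 2032 is a Thursday, so the first Monday is April 5.
1 October 2032 is a Friday, so the first Saturday is October 2 and the second is October 9.
March 14, 2032 does not fall between 5 April and 9 October, so daylight saving is not in effect and Quortara Zone is at UTC+06:30.
14:15 Quortara Zone − 6h30m = 07:45 UTC.
1 September 2031 is a Monday, so the first Friday is September 5.
1 February 2032 is a Sunday, so the first Monday is February 2 and the second is February 9.
At the standard offset (UTC−00:30), 07:45 UTC − 0h30m = 07:15 Ulath Isles standard time.
The standard-time date in Ulath Isles, March 14, 2032, is outside the daylight-saving period (5 September 2031 – 9 February 2032), so Ulath Isles is on standard time, UTC−00:30.
07:45 UTC − 0h30m = 07:15 Ulath Isles.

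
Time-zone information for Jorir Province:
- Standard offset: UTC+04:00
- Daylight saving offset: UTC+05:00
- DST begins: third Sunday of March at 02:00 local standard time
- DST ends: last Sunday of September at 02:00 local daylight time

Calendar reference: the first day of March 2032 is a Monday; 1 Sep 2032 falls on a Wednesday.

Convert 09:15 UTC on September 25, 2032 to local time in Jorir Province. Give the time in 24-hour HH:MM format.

14:15

1 March 2032 is a Monday, so the first Sunday is March 7 and the third is March 21.
1 September 2032 is a Wednesday, so Sundays fall on 5, 12, 19, 26; the last is September 26.
At the standard offset (UTC+04:00), 09:15 UTC + 4h = 13:15 Jorir Province standard time.
The standard-time date in Jorir Province, September 25, 2032, falls between 21 March and 26 September, so daylight saving is in effect and Jorir Province is at UTC+05:00.
09:15 UTC + 5h = 14:15 local.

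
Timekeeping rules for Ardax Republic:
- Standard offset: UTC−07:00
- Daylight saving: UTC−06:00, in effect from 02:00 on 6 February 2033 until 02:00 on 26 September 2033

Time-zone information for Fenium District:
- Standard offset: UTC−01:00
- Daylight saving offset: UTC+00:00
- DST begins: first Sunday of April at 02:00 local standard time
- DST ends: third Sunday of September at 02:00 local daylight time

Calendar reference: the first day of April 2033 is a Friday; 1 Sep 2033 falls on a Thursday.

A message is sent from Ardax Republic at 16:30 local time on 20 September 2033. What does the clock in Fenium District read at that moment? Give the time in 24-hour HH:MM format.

21:30

20 September 2033 lies within the daylight-saving period (6 February – 26 September), so Ardax Republic is on daylight time, UTC−06:00.
16:30 Ardax Republic + 6h = 22:30 UTC.
1 April 2033 is a Friday, so the first Sunday is April 3.
1 September 2033 is a Thursday, so the first Sunday is September 4 and the third is September 18.
At the standard offset (UTC−01:00), 22:30 UTC − 1h = 21:30 Fenium District standard time.
The standard-time date in Fenium District, 20 September 2033, does not fall between 3 April and 18 September, so daylight saving is not in effect and Fenium District is at UTC−01:00.
22:30 UTC − 1h = 21:30 Fenium District.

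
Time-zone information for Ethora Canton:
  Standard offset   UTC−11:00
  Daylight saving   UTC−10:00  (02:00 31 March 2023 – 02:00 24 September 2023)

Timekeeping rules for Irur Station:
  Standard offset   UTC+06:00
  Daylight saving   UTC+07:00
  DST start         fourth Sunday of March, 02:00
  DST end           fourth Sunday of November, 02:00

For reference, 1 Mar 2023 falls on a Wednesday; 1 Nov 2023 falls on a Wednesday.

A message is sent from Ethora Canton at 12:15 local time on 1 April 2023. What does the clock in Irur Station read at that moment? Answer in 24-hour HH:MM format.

1 April 2023 lies within the daylight-saving period (31 March – 24 September), so Ethora Canton is on daylight time, UTC−10:00.
12:15 Ethora Canton + 10h = 22:15 UTC.
1 March 2023 is a Wednesday, so the first Sunday is March 5 and the fourth is March 26.
1 November 2023 is a Wednesday, so the first Sunday is November 5 and the fourth is November 26.
At the standard offset (UTC+06:00), 22:15 UTC + 6h = 04:15 Irur Station standard time (rolling into the next day, 2 April 2023).
The standard-time date in Irur Station, 2 April 2023, lies within the daylight-saving period (26 March – 26 November), so Irur Station is on daylight time, UTC+07:00.
22:15 UTC + 7h = 05:15 Irur Station (rolling into the next day, 2 April 2023).

05:15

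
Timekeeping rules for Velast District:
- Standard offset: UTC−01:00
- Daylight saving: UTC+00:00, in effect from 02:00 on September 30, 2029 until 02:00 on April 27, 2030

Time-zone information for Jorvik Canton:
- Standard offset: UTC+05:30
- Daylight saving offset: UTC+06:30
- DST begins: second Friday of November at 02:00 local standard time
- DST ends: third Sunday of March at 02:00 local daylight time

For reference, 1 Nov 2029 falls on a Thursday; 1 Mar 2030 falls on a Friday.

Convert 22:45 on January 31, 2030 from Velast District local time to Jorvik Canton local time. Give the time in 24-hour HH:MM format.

05:15

January 31, 2030 lies within the daylight-saving period (30 September 2029 – 27 April 2030), so Velast District is on daylight time, UTC+00:00.
22:45 Velast District − 0h = 22:45 UTC.
1 November 2029 is a Thursday, so the first Friday is November 2 and the second is November 9.
1 March 2030 is a Friday, so the first Sunday is March 3 and the third is March 17.
At the standard offset (UTC+05:30), 22:45 UTC + 5h30m = 04:15 Jorvik Canton standard time (rolling into the next day, 1 February 2030).
The standard-time date in Jorvik Canton, February 1, 2030, falls between 9 November 2029 and 17 March 2030, so daylight saving is in effect and Jorvik Canton is at UTC+06:30.
22:45 UTC + 6h30m = 05:15 Jorvik Canton (rolling into the next day, 1 February 2030).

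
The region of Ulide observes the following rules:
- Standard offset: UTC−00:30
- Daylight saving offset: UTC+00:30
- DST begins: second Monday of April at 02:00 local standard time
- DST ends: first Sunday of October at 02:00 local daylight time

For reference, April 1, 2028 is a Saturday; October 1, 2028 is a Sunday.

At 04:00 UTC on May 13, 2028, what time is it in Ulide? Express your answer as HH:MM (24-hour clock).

1 April 2028 is a Saturday, so the first Monday is April 3 and the second is April 10.
1 October 2028 is a Sunday, so the first Sunday is October 1.
At the standard offset (UTC−00:30), 04:00 UTC − 0h30m = 03:30 Ulide standard time.
The standard-time date in Ulide, May 13, 2028, falls between 10 April and 1 October, so daylight saving is in effect and Ulide is at UTC+00:30.
04:00 UTC + 0h30m = 04:30 local.

04:30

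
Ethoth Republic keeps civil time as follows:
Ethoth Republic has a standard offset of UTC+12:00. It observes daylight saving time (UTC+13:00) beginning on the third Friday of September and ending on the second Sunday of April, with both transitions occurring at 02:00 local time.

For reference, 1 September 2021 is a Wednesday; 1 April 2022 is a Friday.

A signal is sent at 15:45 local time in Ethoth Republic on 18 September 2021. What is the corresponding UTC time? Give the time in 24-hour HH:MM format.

1 September 2021 is a Wednesday, so the first Friday is September 3 and the third is September 17.
1 April 2022 is a Friday, so the first Sunday is April 3 and the second is April 10.
18 September 2021 falls between 17 September 2021 and 10 April 2022, so daylight saving is in effect and Ethoth Republic is at UTC+13:00.
15:45 local − 13h = 02:45 UTC.

02:45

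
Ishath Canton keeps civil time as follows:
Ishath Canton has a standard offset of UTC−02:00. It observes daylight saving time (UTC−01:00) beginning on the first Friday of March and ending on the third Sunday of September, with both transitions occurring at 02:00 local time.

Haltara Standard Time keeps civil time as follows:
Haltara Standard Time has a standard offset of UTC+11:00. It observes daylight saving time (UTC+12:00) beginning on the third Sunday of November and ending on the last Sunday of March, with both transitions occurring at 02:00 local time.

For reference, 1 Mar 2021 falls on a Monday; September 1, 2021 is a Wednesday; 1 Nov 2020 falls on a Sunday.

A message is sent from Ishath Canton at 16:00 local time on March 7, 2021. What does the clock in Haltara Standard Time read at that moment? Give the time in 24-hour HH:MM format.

05:00

1 March 2021 is a Monday, so the first Friday is March 5.
1 September 2021 is a Wednesday, so the first Sunday is September 5 and the third is September 19.
Daylight saving runs 5 March – 19 September; March 7, 2021 is inside that window, so Ishath Canton is at UTC−01:00.
16:00 Ishath Canton + 1h = 17:00 UTC.
1 November 2020 is a Sunday, so the first Sunday is November 1 and the third is November 15.
1 March 2021 is a Monday, so Sundays fall on 7, 14, 21, 28; the last is March 28.
At the standard offset (UTC+11:00), 17:00 UTC + 11h = 04:00 Haltara Standard Time standard time (rolling into the next day, 8 March 2021).
The standard-time date in Haltara Standard Time, March 8, 2021, falls between 15 November 2020 and 28 March 2021, so daylight saving is in effect and Haltara Standard Time is at UTC+12:00.
17:00 UTC + 12h = 05:00 Haltara Standard Time (rolling into the next day, 8 March 2021).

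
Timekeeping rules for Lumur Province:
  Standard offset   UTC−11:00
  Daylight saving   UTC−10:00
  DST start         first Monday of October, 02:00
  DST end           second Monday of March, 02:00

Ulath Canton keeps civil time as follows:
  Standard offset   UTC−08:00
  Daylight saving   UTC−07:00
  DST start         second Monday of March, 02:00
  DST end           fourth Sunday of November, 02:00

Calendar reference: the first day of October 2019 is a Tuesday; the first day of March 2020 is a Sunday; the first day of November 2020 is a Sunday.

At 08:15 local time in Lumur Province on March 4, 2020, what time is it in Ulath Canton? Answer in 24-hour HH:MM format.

10:15

1 October 2019 is a Tuesday, so the first Monday is October 7.
1 March 2020 is a Sunday, so the first Monday is March 2 and the second is March 9.
March 4, 2020 falls between 7 October 2019 and 9 March 2020, so daylight saving is in effect and Lumur Province is at UTC−10:00.
08:15 Lumur Province + 10h = 18:15 UTC.
1 March 2020 is a Sunday, so the first Monday is March 2 and the second is March 9.
1 November 2020 is a Sunday, so the first Sunday is November 1 and the fourth is November 22.
At the standard offset (UTC−08:00), 18:15 UTC − 8h = 10:15 Ulath Canton standard time.
Daylight saving runs 9 March – 22 November; the standard-time date in Ulath Canton, March 4, 2020, is outside that window, so Ulath Canton is on standard time at UTC−08:00.
18:15 UTC − 8h = 10:15 Ulath Canton.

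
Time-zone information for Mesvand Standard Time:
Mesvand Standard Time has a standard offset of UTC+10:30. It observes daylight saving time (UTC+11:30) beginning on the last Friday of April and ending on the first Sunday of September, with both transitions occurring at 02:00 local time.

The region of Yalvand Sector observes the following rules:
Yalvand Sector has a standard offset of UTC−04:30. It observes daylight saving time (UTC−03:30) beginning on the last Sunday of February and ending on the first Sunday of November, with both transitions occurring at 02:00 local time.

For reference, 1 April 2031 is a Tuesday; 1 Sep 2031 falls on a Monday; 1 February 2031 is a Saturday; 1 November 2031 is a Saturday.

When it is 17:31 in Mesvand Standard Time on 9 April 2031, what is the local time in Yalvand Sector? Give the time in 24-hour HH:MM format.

1 April 2031 is a Tuesday, so Fridays fall on 4, 11, 18, 25; the last is April 25.
1 September 2031 is a Monday, so the first Sunday is September 7.
9 April 2031 is outside the daylight-saving period (25 April – 7 September), so Mesvand Standard Time is on standard time, UTC+10:30.
17:31 Mesvand Standard Time − 10h30m = 07:01 UTC.
1 February 2031 is a Saturday, so Sundays fall on 2, 9, 16, 23; the last is February 23.
1 November 2031 is a Saturday, so the first Sunday is November 2.
At the standard offset (UTC−04:30), 07:01 UTC − 4h30m = 02:31 Yalvand Sector standard time.
The standard-time date in Yalvand Sector, 9 April 2031, lies within the daylight-saving period (23 February – 2 November), so Yalvand Sector is on daylight time, UTC−03:30.
07:01 UTC − 3h30m = 03:31 Yalvand Sector.

03:31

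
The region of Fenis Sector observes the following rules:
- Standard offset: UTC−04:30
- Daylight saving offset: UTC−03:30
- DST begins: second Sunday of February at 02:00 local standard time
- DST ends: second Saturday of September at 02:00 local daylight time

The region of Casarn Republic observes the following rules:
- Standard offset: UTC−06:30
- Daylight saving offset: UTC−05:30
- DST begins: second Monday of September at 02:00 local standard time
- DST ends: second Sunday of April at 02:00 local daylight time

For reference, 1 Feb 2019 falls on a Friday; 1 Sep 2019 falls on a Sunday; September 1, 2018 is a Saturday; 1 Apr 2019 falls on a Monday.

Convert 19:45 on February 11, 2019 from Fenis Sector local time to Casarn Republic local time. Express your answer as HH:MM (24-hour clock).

1 February 2019 is a Friday, so the first Sunday is February 3 and the second is February 10.
1 September 2019 is a Sunday, so the first Saturday is September 7 and the second is September 14.
Daylight saving runs 10 February – 14 September; February 11, 2019 is inside that window, so Fenis Sector is at UTC−03:30.
19:45 Fenis Sector + 3h30m = 23:15 UTC.
1 September 2018 is a Saturday, so the first Monday is September 3 and the second is September 10.
1 April 2019 is a Monday, so the first Sunday is April 7 and the second is April 14.
At the standard offset (UTC−06:30), 23:15 UTC − 6h30m = 16:45 Casarn Republic standard time.
The standard-time date in Casarn Republic, February 11, 2019, falls between 10 September 2018 and 14 April 2019, so daylight saving is in effect and Casarn Republic is at UTC−05:30.
23:15 UTC − 5h30m = 17:45 Casarn Republic.

17:45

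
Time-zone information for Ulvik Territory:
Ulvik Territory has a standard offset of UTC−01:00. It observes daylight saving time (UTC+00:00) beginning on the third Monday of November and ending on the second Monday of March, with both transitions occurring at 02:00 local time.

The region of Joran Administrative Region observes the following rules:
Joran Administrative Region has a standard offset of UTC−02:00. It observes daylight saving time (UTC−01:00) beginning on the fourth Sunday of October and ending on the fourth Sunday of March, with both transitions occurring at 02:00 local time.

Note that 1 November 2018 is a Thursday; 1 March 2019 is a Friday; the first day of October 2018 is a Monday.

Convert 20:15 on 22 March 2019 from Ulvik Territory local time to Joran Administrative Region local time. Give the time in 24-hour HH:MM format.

20:15

1 November 2018 is a Thursday, so the first Monday is November 5 and the third is November 19.
1 March 2019 is a Friday, so the first Monday is March 4 and the second is March 11.
Daylight saving runs 19 November 2018 – 11 March 2019; 22 March 2019 is outside that window, so Ulvik Territory is on standard time at UTC−01:00.
20:15 Ulvik Territory + 1h = 21:15 UTC.
1 October 2018 is a Monday, so the first Sunday is October 7 and the fourth is October 28.
1 March 2019 is a Friday, so the first Sunday is March 3 and the fourth is March 24.
At the standard offset (UTC−02:00), 21:15 UTC − 2h = 19:15 Joran Administrative Region standard time.
The standard-time date in Joran Administrative Region, 22 March 2019, falls between 28 October 2018 and 24 March 2019, so daylight saving is in effect and Joran Administrative Region is at UTC−01:00.
21:15 UTC − 1h = 20:15 Joran Administrative Region.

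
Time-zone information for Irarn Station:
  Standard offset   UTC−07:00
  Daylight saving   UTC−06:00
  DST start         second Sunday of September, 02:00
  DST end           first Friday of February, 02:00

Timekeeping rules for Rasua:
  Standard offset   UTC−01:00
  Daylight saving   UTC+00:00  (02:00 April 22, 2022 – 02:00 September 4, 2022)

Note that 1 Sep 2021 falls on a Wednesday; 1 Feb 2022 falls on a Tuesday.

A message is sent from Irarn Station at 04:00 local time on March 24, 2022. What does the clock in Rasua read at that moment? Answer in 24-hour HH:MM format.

1 September 2021 is a Wednesday, so the first Sunday is September 5 and the second is September 12.
1 February 2022 is a Tuesday, so the first Friday is February 4.
Daylight saving runs 12 September 2021 – 4 February 2022; March 24, 2022 is outside that window, so Irarn Station is on standard time at UTC−07:00.
04:00 Irarn Station + 7h = 11:00 UTC.
At the standard offset (UTC−01:00), 11:00 UTC − 1h = 10:00 Rasua standard time.
The standard-time date in Rasua, March 24, 2022, is outside the daylight-saving period (22 April – 4 September), so Rasua is on standard time, UTC−01:00.
11:00 UTC − 1h = 10:00 Rasua.

10:00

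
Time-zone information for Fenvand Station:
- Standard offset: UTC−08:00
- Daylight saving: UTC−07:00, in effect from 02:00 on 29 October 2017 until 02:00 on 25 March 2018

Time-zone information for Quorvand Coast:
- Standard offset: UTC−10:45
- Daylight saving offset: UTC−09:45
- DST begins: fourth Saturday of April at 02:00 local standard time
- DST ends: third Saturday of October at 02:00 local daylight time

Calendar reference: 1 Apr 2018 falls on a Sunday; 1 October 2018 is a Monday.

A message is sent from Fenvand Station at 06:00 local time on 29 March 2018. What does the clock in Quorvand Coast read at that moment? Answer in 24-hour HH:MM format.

29 March 2018 is outside the daylight-saving period (29 October 2017 – 25 March 2018), so Fenvand Station is on standard time, UTC−08:00.
06:00 Fenvand Station + 8h = 14:00 UTC.
1 April 2018 is a Sunday, so the first Saturday is April 7 and the fourth is April 28.
1 October 2018 is a Monday, so the first Saturday is October 6 and the third is October 20.
At the standard offset (UTC−10:45), 14:00 UTC − 10h45m = 03:15 Quorvand Coast standard time.
The standard-time date in Quorvand Coast, 29 March 2018, does not fall between 28 April and 20 October, so daylight saving is not in effect and Quorvand Coast is at UTC−10:45.
14:00 UTC − 10h45m = 03:15 Quorvand Coast.

03:15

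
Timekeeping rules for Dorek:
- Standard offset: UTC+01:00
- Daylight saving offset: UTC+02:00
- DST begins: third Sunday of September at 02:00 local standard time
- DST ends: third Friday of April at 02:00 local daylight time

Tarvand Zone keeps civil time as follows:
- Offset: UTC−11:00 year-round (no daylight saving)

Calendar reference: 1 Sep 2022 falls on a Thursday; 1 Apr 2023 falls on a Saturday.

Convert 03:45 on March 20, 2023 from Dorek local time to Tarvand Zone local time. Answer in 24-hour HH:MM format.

1 September 2022 is a Thursday, so the first Sunday is September 4 and the third is September 18.
1 April 2023 is a Saturday, so the first Friday is April 7 and the third is April 21.
March 20, 2023 lies within the daylight-saving period (18 September 2022 – 21 April 2023), so Dorek is on daylight time, UTC+02:00.
03:45 Dorek − 2h = 01:45 UTC.
Tarvand Zone stays on UTC−11:00 all year.
01:45 UTC − 11h = 14:45 Tarvand Zone (rolling into the previous day, 19 March 2023).

14:45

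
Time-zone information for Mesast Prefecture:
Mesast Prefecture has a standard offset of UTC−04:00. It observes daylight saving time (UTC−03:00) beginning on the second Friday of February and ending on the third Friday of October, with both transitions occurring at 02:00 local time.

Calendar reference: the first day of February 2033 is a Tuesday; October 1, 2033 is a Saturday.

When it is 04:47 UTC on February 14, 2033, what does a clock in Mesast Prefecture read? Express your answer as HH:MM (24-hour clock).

1 February 2033 is a Tuesday, so the first Friday is February 4 and the second is February 11.
1 October 2033 is a Saturday, so the first Friday is October 7 and the third is October 21.
At the standard offset (UTC−04:00), 04:47 UTC − 4h = 00:47 Mesast Prefecture standard time.
Daylight saving runs 11 February – 21 October; the standard-time date in Mesast Prefecture, February 14, 2033, is inside that window, so Mesast Prefecture is at UTC−03:00.
04:47 UTC − 3h = 01:47 local.

01:47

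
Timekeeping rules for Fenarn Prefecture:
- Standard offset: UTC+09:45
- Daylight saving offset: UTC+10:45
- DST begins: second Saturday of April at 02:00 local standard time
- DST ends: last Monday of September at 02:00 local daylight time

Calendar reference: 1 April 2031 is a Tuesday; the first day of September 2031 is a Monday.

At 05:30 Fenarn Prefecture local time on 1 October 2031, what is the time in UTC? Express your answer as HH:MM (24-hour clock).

1 April 2031 is a Tuesday, so the first Saturday is April 5 and the second is April 12.
1 September 2031 is a Monday, so Mondays fall on 1, 8, 15, 22, 29; the last is September 29.
1 October 2031 does not fall between 12 April and 29 September, so daylight saving is not in effect and Fenarn Prefecture is at UTC+09:45.
05:30 local − 9h45m = 19:45 UTC (rolling into the previous day, 30 September 2031).

19:45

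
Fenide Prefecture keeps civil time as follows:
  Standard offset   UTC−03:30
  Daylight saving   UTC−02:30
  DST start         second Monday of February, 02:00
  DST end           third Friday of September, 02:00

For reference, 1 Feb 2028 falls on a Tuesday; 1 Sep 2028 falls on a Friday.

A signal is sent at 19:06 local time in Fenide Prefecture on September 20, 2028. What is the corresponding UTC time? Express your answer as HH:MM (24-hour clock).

1 February 2028 is a Tuesday, so the first Monday is February 7 and the second is February 14.
1 September 2028 is a Friday, so the first Friday is September 1 and the third is September 15.
September 20, 2028 does not fall between 14 February and 15 September, so daylight saving is not in effect and Fenide Prefecture is at UTC−03:30.
19:06 local + 3h30m = 22:36 UTC.

22:36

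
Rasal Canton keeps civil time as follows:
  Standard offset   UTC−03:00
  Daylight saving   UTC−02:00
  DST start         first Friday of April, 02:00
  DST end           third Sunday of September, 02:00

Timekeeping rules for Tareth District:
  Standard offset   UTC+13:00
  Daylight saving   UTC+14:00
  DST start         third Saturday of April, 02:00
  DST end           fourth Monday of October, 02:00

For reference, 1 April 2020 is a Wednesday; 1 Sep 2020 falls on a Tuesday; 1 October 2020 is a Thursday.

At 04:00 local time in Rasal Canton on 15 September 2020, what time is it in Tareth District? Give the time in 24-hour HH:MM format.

20:00

1 April 2020 is a Wednesday, so the first Friday is April 3.
1 September 2020 is a Tuesday, so the first Sunday is September 6 and the third is September 20.
15 September 2020 falls between 3 April and 20 September, so daylight saving is in effect and Rasal Canton is at UTC−02:00.
04:00 Rasal Canton + 2h = 06:00 UTC.
1 April 2020 is a Wednesday, so the first Saturday is April 4 and the third is April 18.
1 October 2020 is a Thursday, so the first Monday is October 5 and the fourth is October 26.
At the standard offset (UTC+13:00), 06:00 UTC + 13h = 19:00 Tareth District standard time.
Daylight saving runs 18 April – 26 October; the standard-time date in Tareth District, 15 September 2020, is inside that window, so Tareth District is at UTC+14:00.
06:00 UTC + 14h = 20:00 Tareth District.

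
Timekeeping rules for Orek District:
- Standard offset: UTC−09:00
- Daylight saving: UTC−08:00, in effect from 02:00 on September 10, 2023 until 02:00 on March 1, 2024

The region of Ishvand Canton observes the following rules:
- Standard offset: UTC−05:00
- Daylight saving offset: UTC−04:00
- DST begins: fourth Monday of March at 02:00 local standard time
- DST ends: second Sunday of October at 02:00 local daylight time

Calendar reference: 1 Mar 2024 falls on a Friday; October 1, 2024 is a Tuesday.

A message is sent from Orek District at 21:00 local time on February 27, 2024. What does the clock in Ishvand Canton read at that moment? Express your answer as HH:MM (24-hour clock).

00:00

February 27, 2024 falls between 10 September 2023 and 1 March 2024, so daylight saving is in effect and Orek District is at UTC−08:00.
21:00 Orek District + 8h = 05:00 UTC (rolling into the next day, 28 February 2024).
1 March 2024 is a Friday, so the first Monday is March 4 and the fourth is March 25.
1 October 2024 is a Tuesday, so the first Sunday is October 6 and the second is October 13.
At the standard offset (UTC−05:00), 05:00 UTC − 5h = 00:00 Ishvand Canton standard time.
Daylight saving runs 25 March – 13 October; the standard-time date in Ishvand Canton, February 28, 2024, is outside that window, so Ishvand Canton is on standard time at UTC−05:00.
05:00 UTC − 5h = 00:00 Ishvand Canton.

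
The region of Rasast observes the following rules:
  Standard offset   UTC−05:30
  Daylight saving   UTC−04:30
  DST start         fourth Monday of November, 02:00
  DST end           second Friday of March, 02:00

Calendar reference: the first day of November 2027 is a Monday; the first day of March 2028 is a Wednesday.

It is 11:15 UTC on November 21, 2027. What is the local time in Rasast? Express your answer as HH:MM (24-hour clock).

1 November 2027 is a Monday, so the first Monday is November 1 and the fourth is November 22.
1 March 2028 is a Wednesday, so the first Friday is March 3 and the second is March 10.
At the standard offset (UTC−05:30), 11:15 UTC − 5h30m = 05:45 Rasast standard time.
The standard-time date in Rasast, November 21, 2027, does not fall between 22 November 2027 and 10 March 2028, so daylight saving is not in effect and Rasast is at UTC−05:30.
11:15 UTC − 5h30m = 05:45 local.

05:45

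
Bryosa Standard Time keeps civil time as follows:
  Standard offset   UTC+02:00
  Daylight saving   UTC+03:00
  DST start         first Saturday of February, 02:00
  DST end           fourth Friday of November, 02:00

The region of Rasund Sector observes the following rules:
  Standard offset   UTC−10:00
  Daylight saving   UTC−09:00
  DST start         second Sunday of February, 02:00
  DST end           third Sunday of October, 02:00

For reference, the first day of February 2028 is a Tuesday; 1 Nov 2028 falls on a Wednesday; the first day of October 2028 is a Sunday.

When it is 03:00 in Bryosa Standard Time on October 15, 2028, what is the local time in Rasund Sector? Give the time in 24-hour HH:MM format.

1 February 2028 is a Tuesday, so the first Saturday is February 5.
1 November 2028 is a Wednesday, so the first Friday is November 3 and the fourth is November 24.
October 15, 2028 falls between 5 February and 24 November, so daylight saving is in effect and Bryosa Standard Time is at UTC+03:00.
03:00 Bryosa Standard Time − 3h = 00:00 UTC.
1 February 2028 is a Tuesday, so the first Sunday is February 6 and the second is February 13.
1 October 2028 is a Sunday, so the first Sunday is October 1 and the third is October 15.
At the standard offset (UTC−10:00), 00:00 UTC − 10h = 14:00 Rasund Sector standard time (rolling into the previous day, 14 October 2028).
Daylight saving runs 13 February – 15 October; the standard-time date in Rasund Sector, October 14, 2028, is inside that window, so Rasund Sector is at UTC−09:00.
00:00 UTC − 9h = 15:00 Rasund Sector (rolling into the previous day, 14 October 2028).

15:00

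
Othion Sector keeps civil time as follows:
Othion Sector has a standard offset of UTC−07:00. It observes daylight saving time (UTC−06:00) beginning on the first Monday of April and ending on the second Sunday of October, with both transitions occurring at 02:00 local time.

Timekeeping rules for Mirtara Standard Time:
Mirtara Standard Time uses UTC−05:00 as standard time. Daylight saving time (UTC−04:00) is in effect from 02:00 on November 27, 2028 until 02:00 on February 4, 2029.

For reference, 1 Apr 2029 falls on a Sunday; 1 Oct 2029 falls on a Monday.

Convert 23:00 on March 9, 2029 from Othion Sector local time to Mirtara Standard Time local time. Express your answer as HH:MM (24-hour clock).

1 April 2029 is a Sunday, so the first Monday is April 2.
1 October 2029 is a Monday, so the first Sunday is October 7 and the second is October 14.
Daylight saving runs 2 April – 14 October; March 9, 2029 is outside that window, so Othion Sector is on standard time at UTC−07:00.
23:00 Othion Sector + 7h = 06:00 UTC (rolling into the next day, 10 March 2029).
At the standard offset (UTC−05:00), 06:00 UTC − 5h = 01:00 Mirtara Standard Time standard time.
The standard-time date in Mirtara Standard Time, March 10, 2029, does not fall between 27 November 2028 and 4 February 2029, so daylight saving is not in effect and Mirtara Standard Time is at UTC−05:00.
06:00 UTC − 5h = 01:00 Mirtara Standard Time.

01:00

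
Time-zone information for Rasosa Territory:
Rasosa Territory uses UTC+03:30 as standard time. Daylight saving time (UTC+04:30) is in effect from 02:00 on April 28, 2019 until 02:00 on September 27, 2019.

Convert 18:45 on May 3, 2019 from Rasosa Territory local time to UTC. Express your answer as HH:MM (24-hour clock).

Daylight saving runs 28 April – 27 September; May 3, 2019 is inside that window, so Rasosa Territory is at UTC+04:30.
18:45 local − 4h30m = 14:15 UTC.

14:15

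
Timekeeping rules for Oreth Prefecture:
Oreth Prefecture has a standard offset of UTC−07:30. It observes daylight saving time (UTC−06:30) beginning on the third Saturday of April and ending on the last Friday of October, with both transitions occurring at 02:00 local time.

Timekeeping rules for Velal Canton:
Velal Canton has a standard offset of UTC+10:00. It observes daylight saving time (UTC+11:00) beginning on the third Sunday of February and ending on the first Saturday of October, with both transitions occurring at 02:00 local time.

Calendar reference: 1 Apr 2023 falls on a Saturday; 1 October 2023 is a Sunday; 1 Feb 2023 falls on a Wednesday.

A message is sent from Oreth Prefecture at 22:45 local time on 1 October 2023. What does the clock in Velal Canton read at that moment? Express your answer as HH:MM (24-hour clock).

16:15

1 April 2023 is a Saturday, so the first Saturday is April 1 and the third is April 15.
1 October 2023 is a Sunday, so Fridays fall on 6, 13, 20, 27; the last is October 27.
1 October 2023 falls between 15 April and 27 October, so daylight saving is in effect and Oreth Prefecture is at UTC−06:30.
22:45 Oreth Prefecture + 6h30m = 05:15 UTC (rolling into the next day, 2 October 2023).
1 February 2023 is a Wednesday, so the first Sunday is February 5 and the third is February 19.
1 October 2023 is a Sunday, so the first Saturday is October 7.
At the standard offset (UTC+10:00), 05:15 UTC + 10h = 15:15 Velal Canton standard time.
Daylight saving runs 19 February – 7 October; the standard-time date in Velal Canton, 2 October 2023, is inside that window, so Velal Canton is at UTC+11:00.
05:15 UTC + 11h = 16:15 Velal Canton.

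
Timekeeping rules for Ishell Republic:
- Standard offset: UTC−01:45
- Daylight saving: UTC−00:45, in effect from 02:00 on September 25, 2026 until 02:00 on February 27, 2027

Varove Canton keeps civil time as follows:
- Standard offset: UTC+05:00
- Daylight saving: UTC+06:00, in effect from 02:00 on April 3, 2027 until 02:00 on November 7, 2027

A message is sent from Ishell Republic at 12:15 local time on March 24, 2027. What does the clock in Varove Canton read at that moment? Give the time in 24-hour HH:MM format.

19:00

Daylight saving runs 25 September 2026 – 27 February 2027; March 24, 2027 is outside that window, so Ishell Republic is on standard time at UTC−01:45.
12:15 Ishell Republic + 1h45m = 14:00 UTC.
At the standard offset (UTC+05:00), 14:00 UTC + 5h = 19:00 Varove Canton standard time.
The standard-time date in Varove Canton, March 24, 2027, does not fall between 3 April and 7 November, so daylight saving is not in effect and Varove Canton is at UTC+05:00.
14:00 UTC + 5h = 19:00 Varove Canton.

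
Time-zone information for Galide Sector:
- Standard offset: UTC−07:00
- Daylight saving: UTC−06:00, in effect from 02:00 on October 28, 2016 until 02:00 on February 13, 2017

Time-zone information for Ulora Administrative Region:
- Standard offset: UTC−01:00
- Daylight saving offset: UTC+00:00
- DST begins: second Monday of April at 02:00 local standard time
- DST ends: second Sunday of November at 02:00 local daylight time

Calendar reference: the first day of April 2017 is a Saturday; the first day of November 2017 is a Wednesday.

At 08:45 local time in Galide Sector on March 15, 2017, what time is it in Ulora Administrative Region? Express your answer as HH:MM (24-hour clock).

Daylight saving runs 28 October 2016 – 13 February 2017; March 15, 2017 is outside that window, so Galide Sector is on standard time at UTC−07:00.
08:45 Galide Sector + 7h = 15:45 UTC.
1 April 2017 is a Saturday, so the first Monday is April 3 and the second is April 10.
1 November 2017 is a Wednesday, so the first Sunday is November 5 and the second is November 12.
At the standard offset (UTC−01:00), 15:45 UTC − 1h = 14:45 Ulora Administrative Region standard time.
The standard-time date in Ulora Administrative Region, March 15, 2017, is outside the daylight-saving period (10 April – 12 November), so Ulora Administrative Region is on standard time, UTC−01:00.
15:45 UTC − 1h = 14:45 Ulora Administrative Region.

14:45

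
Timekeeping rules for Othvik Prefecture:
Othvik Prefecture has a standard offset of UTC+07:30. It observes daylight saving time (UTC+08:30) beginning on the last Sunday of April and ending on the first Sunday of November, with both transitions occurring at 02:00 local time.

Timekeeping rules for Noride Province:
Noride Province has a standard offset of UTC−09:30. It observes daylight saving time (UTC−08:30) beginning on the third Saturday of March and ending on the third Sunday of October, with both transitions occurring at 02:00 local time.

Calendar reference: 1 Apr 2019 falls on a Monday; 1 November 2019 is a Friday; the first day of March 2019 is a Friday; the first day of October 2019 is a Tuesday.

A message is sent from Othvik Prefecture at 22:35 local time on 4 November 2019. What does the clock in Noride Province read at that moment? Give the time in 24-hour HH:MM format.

1 April 2019 is a Monday, so Sundays fall on 7, 14, 21, 28; the last is April 28.
1 November 2019 is a Friday, so the first Sunday is November 3.
4 November 2019 does not fall between 28 April and 3 November, so daylight saving is not in effect and Othvik Prefecture is at UTC+07:30.
22:35 Othvik Prefecture − 7h30m = 15:05 UTC.
1 March 2019 is a Friday, so the first Saturday is March 2 and the third is March 16.
1 October 2019 is a Tuesday, so the first Sunday is October 6 and the third is October 20.
At the standard offset (UTC−09:30), 15:05 UTC − 9h30m = 05:35 Noride Province standard time.
The standard-time date in Noride Province, 4 November 2019, is outside the daylight-saving period (16 March – 20 October), so Noride Province is on standard time, UTC−09:30.
15:05 UTC − 9h30m = 05:35 Noride Province.

05:35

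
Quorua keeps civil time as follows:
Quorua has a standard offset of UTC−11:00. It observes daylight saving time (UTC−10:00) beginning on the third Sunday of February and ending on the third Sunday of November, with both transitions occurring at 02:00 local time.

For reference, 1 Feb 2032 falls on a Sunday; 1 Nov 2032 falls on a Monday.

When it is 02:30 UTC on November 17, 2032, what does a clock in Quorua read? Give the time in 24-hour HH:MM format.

1 February 2032 is a Sunday, so the first Sunday is February 1 and the third is February 15.
1 November 2032 is a Monday, so the first Sunday is November 7 and the third is November 21.
At the standard offset (UTC−11:00), 02:30 UTC − 11h = 15:30 Quorua standard time (rolling into the previous day, 16 November 2032).
The standard-time date in Quorua, November 16, 2032, lies within the daylight-saving period (15 February – 21 November), so Quorua is on daylight time, UTC−10:00.
02:30 UTC − 10h = 16:30 local (rolling into the previous day, 16 November 2032).

16:30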